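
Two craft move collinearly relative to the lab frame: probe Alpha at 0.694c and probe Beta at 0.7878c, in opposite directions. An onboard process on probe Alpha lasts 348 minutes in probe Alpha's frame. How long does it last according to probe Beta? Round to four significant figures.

Transform probe Alpha's velocity into probe Beta's frame: (0.694 + 0.7878)/(1 + 0.694·0.7878) = 1.4818/1.5467332, so the relative speed is 0.95802c.
At |u| = 0.95802c, γ = (1 − 0.917802)^(−1/2) = 3.4879.
The clock on probe Alpha records proper time, so probe Beta measures Δt = γΔτ = 3.4879 × 348 = 1214 minutes.

1214 minutes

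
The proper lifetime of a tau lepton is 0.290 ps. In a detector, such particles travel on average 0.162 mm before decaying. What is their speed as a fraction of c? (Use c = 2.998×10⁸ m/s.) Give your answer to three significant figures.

Lab distance = (lab lifetime)·v = γτ·βc, so βγ = d/(cτ) = 1.620×10^-4/(2.998×10⁸ × 2.900×10^-13) = 1.8633.
With βγ = 1.8633: γ² = 1 + (βγ)² = 4.47189, and β = (βγ)/γ = 1.8633/2.11468 = 0.881.

0.881c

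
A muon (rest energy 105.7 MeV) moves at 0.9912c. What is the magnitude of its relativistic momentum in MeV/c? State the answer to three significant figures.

Lorentz factor: γ = (1 − 0.98247744)^(−1/2) = 7.5544.
Momentum: p = γβ·mc = 7.5544 × 0.9912 × 105.7 MeV/c = 791 MeV/c.

791 MeV/c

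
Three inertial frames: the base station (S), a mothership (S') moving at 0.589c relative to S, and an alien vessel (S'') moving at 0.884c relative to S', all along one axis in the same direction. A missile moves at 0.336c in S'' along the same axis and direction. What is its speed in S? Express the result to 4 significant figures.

0.9843c

First combine the missile and alien vessel (S''→S'): u₁ = (0.336 + 0.884)/(1 + 0.336×0.884) = 1.22/1.297024 = 0.94061.
Then combine with the mothership (S'→S): u = (0.94061 + 0.589)/(1 + 0.94061×0.589) = 1.52961/1.55401929 = 0.98429.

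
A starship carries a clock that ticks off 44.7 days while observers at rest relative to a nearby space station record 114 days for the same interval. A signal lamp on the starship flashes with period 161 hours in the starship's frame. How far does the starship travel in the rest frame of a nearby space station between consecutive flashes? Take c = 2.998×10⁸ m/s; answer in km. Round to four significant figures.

The time-dilation ratio gives γ = 114/44.7 = 2.55034.
β = √(1 − 1/γ²) = 0.91992. Lab-frame period = γτ = 2.55034×161 hours = 410.6 hours. Distance = βc × γτ = 0.91992 × 2.998×10⁸ m/s × 1478160 s = 4.0766×10^14 m = 4.077×10^11 km.

4.077×10^11 km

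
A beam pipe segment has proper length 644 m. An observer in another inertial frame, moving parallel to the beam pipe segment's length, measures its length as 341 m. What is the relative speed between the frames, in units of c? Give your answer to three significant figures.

0.848c

Length contraction gives γ = L₀/L = 644/341 = 1.8886.
β = √(1 − 1/γ²) = √0.719637 = 0.848.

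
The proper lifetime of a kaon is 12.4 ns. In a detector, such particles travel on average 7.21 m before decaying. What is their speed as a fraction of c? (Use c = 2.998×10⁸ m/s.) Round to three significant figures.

0.889c

d = βγcτ ⇒ βγ = d/(cτ) = 7.210 m / (3.71752 m) = 1.9395.
β = (βγ)/√(1+(βγ)²) = 1.9395/√4.76166 = 0.889.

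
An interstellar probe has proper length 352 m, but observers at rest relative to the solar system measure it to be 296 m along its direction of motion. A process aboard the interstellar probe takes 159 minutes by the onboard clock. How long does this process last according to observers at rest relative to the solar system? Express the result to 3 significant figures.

189 minutes

Length contraction gives γ = L₀/L = 352/296 = 1.18919.
The same γ dilates the second interval: 1.18919 × 159 minutes = 189 minutes.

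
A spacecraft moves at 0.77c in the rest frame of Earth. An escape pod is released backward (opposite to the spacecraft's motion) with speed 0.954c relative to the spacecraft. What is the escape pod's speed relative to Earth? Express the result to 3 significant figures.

0.693c

In units of c, u = (u' + v)/(1 + u'v) with u' = −0.954 and v = 0.77.
Numerator: −0.954 + 0.77 = −0.184. Denominator: 1 + (−0.954)(0.77) = 0.26542.
u = −0.184/0.26542 = −0.69324, so the speed is 0.693c.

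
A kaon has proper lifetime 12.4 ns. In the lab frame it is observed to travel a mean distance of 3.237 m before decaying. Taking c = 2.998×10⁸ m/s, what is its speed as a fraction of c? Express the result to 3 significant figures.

0.657c

Lab distance = (lab lifetime)·v = γτ·βc, so βγ = d/(cτ) = 3.237/(2.998×10⁸ × 1.240×10^-8) = 0.87074.
With βγ = 0.87074: γ² = 1 + (βγ)² = 1.758188, and β = (βγ)/γ = 0.87074/1.32597 = 0.657.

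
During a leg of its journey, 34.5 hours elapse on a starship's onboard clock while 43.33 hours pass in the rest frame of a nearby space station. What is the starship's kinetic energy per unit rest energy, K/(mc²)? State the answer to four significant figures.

0.2559

From Δt = γΔτ: γ = 43.33/34.5 = 1.25594.
Since K = (γ−1)mc², K/(mc²) = 1.25594 − 1 = 0.2559.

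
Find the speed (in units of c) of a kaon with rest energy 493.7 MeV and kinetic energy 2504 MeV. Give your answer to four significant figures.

0.9863c

K = (γ−1)mc², so γ = 1 + 2504/493.7 = 6.0719.
Then v/c = √(1 − γ⁻²) = √(1 − 0.0271238) = √0.9728762 = 0.9863.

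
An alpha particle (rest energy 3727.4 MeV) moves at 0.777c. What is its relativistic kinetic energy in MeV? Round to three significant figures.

2190 MeV

With β = 0.777, γ = 1/√(1 − 0.777²) = 1/√0.396271 = 1.58856.
Kinetic energy: K = (γ − 1)mc² = (1.58856 − 1) × 3727.4 MeV = 0.58856 × 3727.4 = 2190 MeV.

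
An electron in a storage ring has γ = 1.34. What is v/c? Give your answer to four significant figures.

0.6656

β = √(1 − 1/γ²) = √(1 − 1/1.7956) = √0.443083 = 0.6656.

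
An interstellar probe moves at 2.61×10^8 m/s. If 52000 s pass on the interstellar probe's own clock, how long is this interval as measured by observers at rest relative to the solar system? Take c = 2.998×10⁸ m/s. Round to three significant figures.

β = v/c = (2.61×10^8 m/s)/(2.998×10⁸ m/s) = 0.87058.
γ = 1/√(1 − β²) = 1/√(1 − 0.7579095364) = 1/√0.2420904636 = 1/0.492027 = 2.0324.
Time dilation: Δt = γ·Δτ = 2.0324 × 52000 = 1.06×10^5 s.

1.06×10^5 s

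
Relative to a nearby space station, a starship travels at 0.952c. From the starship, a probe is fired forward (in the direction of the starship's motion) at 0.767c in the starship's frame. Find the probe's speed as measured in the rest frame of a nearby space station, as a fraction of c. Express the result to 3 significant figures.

0.994c

In units of c, u = (u' + v)/(1 + u'v) with u' = 0.767 and v = 0.952.
Numerator: 0.767 + 0.952 = 1.719. Denominator: 1 + (0.767)(0.952) = 1.730184.
u = 1.719/1.730184 = 0.99354, so the speed is 0.994c.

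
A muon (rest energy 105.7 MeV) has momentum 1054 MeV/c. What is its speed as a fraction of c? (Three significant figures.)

0.995c

pc/(mc²) = 1054/105.7 = 9.9716 = βγ = β/√(1−β²).
So β² = x²/(1 + x²) with x = 9.9716: x² = 99.4328, β² = 99.4328/100.4328 = 0.990043, β = 0.995.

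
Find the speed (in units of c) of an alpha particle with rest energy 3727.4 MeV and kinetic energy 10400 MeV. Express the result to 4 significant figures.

0.9646c

γ = 1 + K/(mc²) = 1 + 10400/3727.4 = 3.7901.
β = √(1 − 1/γ²) = √(1 − 0.0696143) = √0.9303857 = 0.9646.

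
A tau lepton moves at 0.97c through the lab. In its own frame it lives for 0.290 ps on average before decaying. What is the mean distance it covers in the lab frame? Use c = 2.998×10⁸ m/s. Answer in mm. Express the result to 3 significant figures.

0.347 mm

γ = 1/√(1 − β²) = 1/√(1 − 0.9409) = 1/√0.0591 = 4.1135.
Lab-frame lifetime: Δt = γτ = 4.1135 × 0.290 ps = 1.1929 ps.
Distance: d = vΔt = 0.97 × 2.998×10⁸ m/s × 1.1929×10^-12 s = 3.47×10^-4 m = 0.347 mm.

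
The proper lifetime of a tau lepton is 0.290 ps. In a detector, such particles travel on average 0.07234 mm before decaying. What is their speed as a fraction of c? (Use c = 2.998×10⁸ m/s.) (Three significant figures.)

0.640c

Lab distance = (lab lifetime)·v = γτ·βc, so βγ = d/(cτ) = 7.234×10^-5/(2.998×10⁸ × 2.900×10^-13) = 0.83205.
With βγ = 0.83205: γ² = 1 + (βγ)² = 1.692307, and β = (βγ)/γ = 0.83205/1.30089 = 0.640.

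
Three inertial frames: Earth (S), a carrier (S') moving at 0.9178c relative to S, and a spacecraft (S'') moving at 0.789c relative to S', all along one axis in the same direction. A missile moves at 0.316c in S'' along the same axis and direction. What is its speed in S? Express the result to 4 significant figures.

Compose velocities in two stages. Stage 1 (into S'): u₁ = (0.316+0.789)/(1+0.316×0.789) = 0.88448.
Stage 2 (into S): u = (0.88448+0.9178)/(1+0.88448×0.9178) = 0.99476, so the speed is 0.9948c.

0.9948c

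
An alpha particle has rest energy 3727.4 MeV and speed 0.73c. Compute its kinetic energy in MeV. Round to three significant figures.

Lorentz factor: γ = (1 − 0.5329)^(−1/2) = 1.46317.
Kinetic energy: K = (γ − 1)mc² = (1.46317 − 1) × 3727.4 MeV = 0.46317 × 3727.4 = 1730 MeV.

1730 MeV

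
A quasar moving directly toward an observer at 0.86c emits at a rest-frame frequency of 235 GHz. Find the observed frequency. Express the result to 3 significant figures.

Relativistic Doppler (source moving toward): f_obs = f_src · √((1+β)/(1−β)).
With β = 0.86: factor = √(1.86/0.14) = 3.645.
f_obs = 235 × 3.645 = 857 GHz.

857 GHz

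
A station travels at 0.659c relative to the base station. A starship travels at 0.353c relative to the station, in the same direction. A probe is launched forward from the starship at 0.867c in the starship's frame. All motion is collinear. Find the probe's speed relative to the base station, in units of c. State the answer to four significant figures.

0.9861c

Compose velocities in two stages. Stage 1 (into S'): u₁ = (0.867+0.353)/(1+0.867×0.353) = 0.93411.
Stage 2 (into S): u = (0.93411+0.659)/(1+0.93411×0.659) = 0.98609, so the speed is 0.9861c.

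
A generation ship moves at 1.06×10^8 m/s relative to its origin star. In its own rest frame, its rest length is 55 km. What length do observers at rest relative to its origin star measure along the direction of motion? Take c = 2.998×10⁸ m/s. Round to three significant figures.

51.4 km

β = v/c = (1.06×10^8 m/s)/(2.998×10⁸ m/s) = 0.353569.
β² = 0.125011, so γ = 1/√0.874989 = 1.0691.
Length contraction: L = L₀/γ = 55/1.0691 = 51.4 km.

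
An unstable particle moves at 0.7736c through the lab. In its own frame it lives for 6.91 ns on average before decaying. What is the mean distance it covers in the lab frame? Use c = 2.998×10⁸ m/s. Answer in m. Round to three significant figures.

β² = 0.59845696, so γ = 1/√0.40154304 = 1.5781.
Lab-frame lifetime: Δt = γτ = 1.5781 × 6.91 ns = 10.905 ns.
Distance: d = vΔt = 0.7736 × 2.998×10⁸ m/s × 1.0905×10^-8 s = 2.53 m.

2.53 m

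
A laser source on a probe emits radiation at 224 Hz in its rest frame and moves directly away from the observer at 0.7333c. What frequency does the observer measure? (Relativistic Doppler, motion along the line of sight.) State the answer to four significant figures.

87.87 Hz

Relativistic Doppler (source moving away): f_obs = f_src · √((1−β)/(1+β)).
With β = 0.7333: factor = √(0.2667/1.7333) = 0.39226.
f_obs = 224 × 0.39226 = 87.87 Hz.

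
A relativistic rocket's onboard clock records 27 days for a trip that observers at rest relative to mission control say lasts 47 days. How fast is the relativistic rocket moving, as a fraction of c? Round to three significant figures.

0.819c

γ = Δt/Δτ = 47/27 = 1.7407.
β = √(1 − 1/γ²) = √(1 − 0.330029) = √0.669971 = 0.819.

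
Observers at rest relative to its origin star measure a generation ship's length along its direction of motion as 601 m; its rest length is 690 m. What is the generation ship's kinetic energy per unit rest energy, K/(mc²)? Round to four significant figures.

0.1481

From L = L₀/γ: γ = 690/601 = 1.14809.
K/(mc²) = γ − 1 = 1.14809 − 1 = 0.1481.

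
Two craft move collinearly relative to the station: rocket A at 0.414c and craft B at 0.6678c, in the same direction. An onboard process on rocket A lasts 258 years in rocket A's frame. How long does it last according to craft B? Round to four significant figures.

275.5 years

Transform rocket A's velocity into craft B's frame: (0.414 − 0.6678)/(1 − 0.414·0.6678) = −0.2538/0.7235308, so the relative speed is 0.35078c.
γ for this relative speed: γ = 1/√(1 − 0.123047) = 1.0679.
Rocket A's interval is proper; time dilation gives Δt_B = γΔτ = 1.0679 × 258 years = 275.5 years.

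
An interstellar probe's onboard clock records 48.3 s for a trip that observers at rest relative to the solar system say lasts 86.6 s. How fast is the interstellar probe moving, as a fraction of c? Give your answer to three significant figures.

γ = Δt/Δτ = 86.6/48.3 = 1.793.
β = √(1 − 1/γ²) = √(1 − 0.311057) = √0.688943 = 0.830.

0.830c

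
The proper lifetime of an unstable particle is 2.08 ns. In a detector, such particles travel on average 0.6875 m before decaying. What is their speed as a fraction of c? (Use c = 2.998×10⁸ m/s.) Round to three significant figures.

0.741c

Let x = d/(cτ) = 0.6875 m / (2.998×10⁸ m/s × 2.080×10^-9 s) = 1.1025. Since d = βγcτ, x = βγ = β/√(1−β²).
Solving: β² = x²/(1+x²) = 1.21551/2.21551 = 0.548637, so β = 0.741.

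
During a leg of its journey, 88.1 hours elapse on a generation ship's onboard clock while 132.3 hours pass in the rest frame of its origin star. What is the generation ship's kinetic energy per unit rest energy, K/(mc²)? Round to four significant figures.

The time-dilation ratio gives γ = 132.3/88.1 = 1.5017.
K/(mc²) = γ − 1 = 1.5017 − 1 = 0.5017.

0.5017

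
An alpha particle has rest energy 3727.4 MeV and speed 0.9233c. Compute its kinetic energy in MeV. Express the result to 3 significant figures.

Lorentz factor: γ = (1 − 0.85248289)^(−1/2) = 2.6036.
Kinetic energy: K = (γ − 1)mc² = (2.6036 − 1) × 3727.4 MeV = 1.6036 × 3727.4 = 5980 MeV.

5980 MeV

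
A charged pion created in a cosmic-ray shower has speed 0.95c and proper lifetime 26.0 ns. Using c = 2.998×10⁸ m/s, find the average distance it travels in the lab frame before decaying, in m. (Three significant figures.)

With β = 0.95, γ = 1/√(1 − 0.95²) = 1/√0.0975 = 3.2026.
Lab-frame lifetime: Δt = γτ = 3.2026 × 26.0 ns = 83.268 ns.
Distance: d = vΔt = 0.95 × 2.998×10⁸ m/s × 8.3268×10^-8 s = 23.7 m.

23.7 m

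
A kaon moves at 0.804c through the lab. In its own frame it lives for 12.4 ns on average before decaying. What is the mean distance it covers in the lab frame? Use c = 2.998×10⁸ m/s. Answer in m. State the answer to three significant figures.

5.03 m

With β = 0.804, γ = 1/√(1 − 0.804²) = 1/√0.353584 = 1.6817.
Lab-frame lifetime: Δt = γτ = 1.6817 × 12.4 ns = 20.853 ns.
Distance: d = vΔt = 0.804 × 2.998×10⁸ m/s × 2.0853×10^-8 s = 5.03 m.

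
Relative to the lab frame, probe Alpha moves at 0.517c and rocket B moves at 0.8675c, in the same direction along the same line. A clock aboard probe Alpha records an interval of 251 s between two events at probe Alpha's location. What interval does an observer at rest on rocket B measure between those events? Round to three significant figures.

Transform probe Alpha's velocity into rocket B's frame: (0.517 − 0.8675)/(1 − 0.517·0.8675) = −0.3505/0.5515025, so the relative speed is 0.63554c.
γ for this relative speed: γ = 1/√(1 − 0.403911) = 1.2952.
The clock on probe Alpha records proper time, so rocket B measures Δt = γΔτ = 1.2952 × 251 = 325 s.

325 s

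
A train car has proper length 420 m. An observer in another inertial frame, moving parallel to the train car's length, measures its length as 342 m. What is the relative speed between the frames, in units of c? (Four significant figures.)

0.5805c

Length contraction gives γ = L₀/L = 420/342 = 1.2281.
β = √(1 − 1/γ²) = √0.336971 = 0.5805.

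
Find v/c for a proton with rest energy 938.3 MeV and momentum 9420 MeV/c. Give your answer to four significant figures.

0.9951

pc/(mc²) = 9420/938.3 = 10.039 = βγ = β/√(1−β²).
So β² = x²/(1 + x²) with x = 10.039: x² = 100.782, β² = 100.782/101.782 = 0.990175, β = 0.9951.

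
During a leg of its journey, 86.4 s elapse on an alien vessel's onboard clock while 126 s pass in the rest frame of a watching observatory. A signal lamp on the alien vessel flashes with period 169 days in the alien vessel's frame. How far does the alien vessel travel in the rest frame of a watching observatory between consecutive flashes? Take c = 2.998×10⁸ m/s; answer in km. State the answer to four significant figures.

4.647×10^12 km

γ = Δt/Δτ = 126/86.4 = 1.45833.
β = √(1 − 1/γ²) = 0.72787. Lab-frame period = γτ = 1.45833×169 days = 246.46 days. Distance = βc × γτ = 0.72787 × 2.998×10⁸ m/s × 21294144 s = 4.6467×10^15 m = 4.647×10^12 km.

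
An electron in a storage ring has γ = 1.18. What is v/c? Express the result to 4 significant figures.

0.5309

β = √(1 − 1/γ²) = √(1 − 1/1.3924) = √0.281816 = 0.5309.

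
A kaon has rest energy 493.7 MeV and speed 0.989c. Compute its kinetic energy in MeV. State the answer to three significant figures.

2840 MeV

γ = 1/√(1 − β²) = 1/√(1 − 0.978121) = 1/√0.021879 = 1/0.147916 = 6.7606.
Kinetic energy: K = (γ − 1)mc² = (6.7606 − 1) × 493.7 MeV = 5.7606 × 493.7 = 2840 MeV.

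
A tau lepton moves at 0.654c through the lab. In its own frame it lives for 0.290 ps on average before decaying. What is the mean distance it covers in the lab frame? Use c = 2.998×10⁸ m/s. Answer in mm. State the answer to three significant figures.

γ = 1/√(1 − β²) = 1/√(1 − 0.427716) = 1/√0.572284 = 1/0.756495 = 1.3219.
Lab-frame lifetime: Δt = γτ = 1.3219 × 0.290 ps = 0.38335 ps.
Distance: d = vΔt = 0.654 × 2.998×10⁸ m/s × 3.8335×10^-13 s = 7.52×10^-5 m = 0.0752 mm.

0.0752 mm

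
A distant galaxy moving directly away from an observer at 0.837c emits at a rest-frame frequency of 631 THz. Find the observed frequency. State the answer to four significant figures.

188.0 THz

Relativistic Doppler (source moving away): f_obs = f_src · √((1−β)/(1+β)).
With β = 0.837: factor = √(0.163/1.837) = 0.29788.
f_obs = 631 × 0.29788 = 188.0 THz.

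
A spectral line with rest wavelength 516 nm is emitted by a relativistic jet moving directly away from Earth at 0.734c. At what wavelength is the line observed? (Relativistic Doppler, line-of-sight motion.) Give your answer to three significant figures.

Relativistic Doppler for wavelength: λ_obs = λ_src · √((1+β)/(1−β)).
With β = 0.734: factor = √(1.734/0.266) = 2.5532.
λ_obs = 516 × 2.5532 = 1320 nm.

1320 nm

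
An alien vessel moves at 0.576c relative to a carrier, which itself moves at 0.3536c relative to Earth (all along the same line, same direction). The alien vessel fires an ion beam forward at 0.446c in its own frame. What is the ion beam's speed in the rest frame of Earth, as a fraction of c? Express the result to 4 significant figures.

First combine the ion beam and alien vessel (S''→S'): u₁ = (0.446 + 0.576)/(1 + 0.446×0.576) = 1.022/1.256896 = 0.81311.
Then combine with the carrier (S'→S): u = (0.81311 + 0.3536)/(1 + 0.81311×0.3536) = 1.16671/1.287515696 = 0.90617.

0.9062c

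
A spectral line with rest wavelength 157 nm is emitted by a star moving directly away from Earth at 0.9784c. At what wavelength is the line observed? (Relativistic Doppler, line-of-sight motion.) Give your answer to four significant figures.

1503 nm

Relativistic Doppler for wavelength: λ_obs = λ_src · √((1+β)/(1−β)).
With β = 0.9784: factor = √(1.9784/0.0216) = 9.5704.
λ_obs = 157 × 9.5704 = 1503 nm.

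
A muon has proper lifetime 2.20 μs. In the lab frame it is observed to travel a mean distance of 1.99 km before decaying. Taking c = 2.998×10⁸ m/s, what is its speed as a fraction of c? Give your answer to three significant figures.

d = βγcτ ⇒ βγ = d/(cτ) = 1990 m / (659.56 m) = 3.0172.
β = (βγ)/√(1+(βγ)²) = 3.0172/√10.1035 = 0.949.

0.949c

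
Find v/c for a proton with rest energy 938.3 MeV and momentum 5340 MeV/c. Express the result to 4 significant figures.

pc/(mc²) = 5340/938.3 = 5.6911 = βγ = β/√(1−β²).
So β² = x²/(1 + x²) with x = 5.6911: x² = 32.3886, β² = 32.3886/33.3886 = 0.97005, β = 0.9849.

0.9849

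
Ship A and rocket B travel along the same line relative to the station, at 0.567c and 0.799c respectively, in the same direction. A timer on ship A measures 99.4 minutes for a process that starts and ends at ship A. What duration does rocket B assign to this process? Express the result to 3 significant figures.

The velocity of ship A relative to rocket B is (0.567 − 0.799)c / (1 − 0.567×0.799) = −0.42416c; relative speed 0.42416c.
At |u| = 0.42416c, γ = (1 − 0.179912)^(−1/2) = 1.1043.
The clock on ship A records proper time, so rocket B measures Δt = γΔτ = 1.1043 × 99.4 = 110 minutes.

110 minutes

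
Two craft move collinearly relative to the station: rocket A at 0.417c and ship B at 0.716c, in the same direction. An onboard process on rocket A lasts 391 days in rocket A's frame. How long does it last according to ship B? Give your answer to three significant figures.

Transform rocket A's velocity into ship B's frame: (0.417 − 0.716)/(1 − 0.417·0.716) = −0.299/0.701428, so the relative speed is 0.42627c.
At |u| = 0.42627c, γ = (1 − 0.181706)^(−1/2) = 1.1055.
Rocket A's interval is proper; time dilation gives Δt_B = γΔτ = 1.1055 × 391 days = 432 days.

432 days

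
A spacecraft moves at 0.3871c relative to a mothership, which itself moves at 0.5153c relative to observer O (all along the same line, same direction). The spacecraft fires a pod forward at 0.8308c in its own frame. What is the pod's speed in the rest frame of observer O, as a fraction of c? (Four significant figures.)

0.9742c

First combine the pod and spacecraft (S''→S'): u₁ = (0.8308 + 0.3871)/(1 + 0.8308×0.3871) = 1.2179/1.32160268 = 0.92153.
Then combine with the mothership (S'→S): u = (0.92153 + 0.5153)/(1 + 0.92153×0.5153) = 1.43683/1.474864409 = 0.97421.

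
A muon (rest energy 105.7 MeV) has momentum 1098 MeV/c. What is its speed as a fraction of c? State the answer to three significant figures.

pc/(mc²) = 1098/105.7 = 10.388 = βγ = β/√(1−β²).
So β² = x²/(1 + x²) with x = 10.388: x² = 107.911, β² = 107.911/108.911 = 0.990818, β = 0.995.

0.995c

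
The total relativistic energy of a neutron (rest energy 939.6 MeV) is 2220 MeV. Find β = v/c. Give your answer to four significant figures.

Total energy E = γmc² gives γ = 2220/939.6 = 2.3627.
Hence β = √(1 − 1/γ²) = √(1 − 0.179136) = √0.820864 = 0.9060.

0.9060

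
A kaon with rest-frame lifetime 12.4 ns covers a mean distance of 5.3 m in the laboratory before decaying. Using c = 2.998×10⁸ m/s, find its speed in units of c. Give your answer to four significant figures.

0.8187c

d = βγcτ ⇒ βγ = d/(cτ) = 5.300 m / (3.71752 m) = 1.4257.
β = (βγ)/√(1+(βγ)²) = 1.4257/√3.03262 = 0.8187.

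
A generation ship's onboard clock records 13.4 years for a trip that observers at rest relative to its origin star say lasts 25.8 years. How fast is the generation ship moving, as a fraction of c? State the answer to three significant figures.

γ = Δt/Δτ = 25.8/13.4 = 1.9254.
β = √(1 − 1/γ²) = √(1 − 0.269748) = √0.730252 = 0.855.

0.855c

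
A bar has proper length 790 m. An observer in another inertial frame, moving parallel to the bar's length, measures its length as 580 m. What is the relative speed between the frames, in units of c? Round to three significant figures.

0.679c

Length contraction gives γ = L₀/L = 790/580 = 1.3621.
β = √(1 − 1/γ²) = √0.461008 = 0.679.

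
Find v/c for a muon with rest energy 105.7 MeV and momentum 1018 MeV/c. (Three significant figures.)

0.995

pc/(mc²) = 1018/105.7 = 9.631 = βγ = β/√(1−β²).
So β² = x²/(1 + x²) with x = 9.631: x² = 92.7562, β² = 92.7562/93.7562 = 0.989334, β = 0.995.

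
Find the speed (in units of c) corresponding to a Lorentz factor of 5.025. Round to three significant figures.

0.980c

β = √(1 − 1/γ²) = √(1 − 1/25.250625) = √0.960397 = 0.980.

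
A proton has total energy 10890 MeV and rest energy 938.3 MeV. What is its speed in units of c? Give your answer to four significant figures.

0.9963c

Total energy E = γmc² gives γ = 10890/938.3 = 11.606.
Hence β = √(1 − 1/γ²) = √(1 − 0.00742395) = √0.99257605 = 0.9963.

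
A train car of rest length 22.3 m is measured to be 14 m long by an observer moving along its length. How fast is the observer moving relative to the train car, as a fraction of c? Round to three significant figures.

0.778c

Length contraction gives γ = L₀/L = 22.3/14 = 1.5929.
β = √(1 − 1/γ²) = √0.605885 = 0.778.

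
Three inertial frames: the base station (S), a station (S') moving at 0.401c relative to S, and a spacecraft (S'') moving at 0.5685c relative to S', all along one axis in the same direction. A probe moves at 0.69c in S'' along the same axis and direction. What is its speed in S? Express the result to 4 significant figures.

0.9578c

First combine the probe and spacecraft (S''→S'): u₁ = (0.69 + 0.5685)/(1 + 0.69×0.5685) = 1.2585/1.392265 = 0.90392.
Then combine with the station (S'→S): u = (0.90392 + 0.401)/(1 + 0.90392×0.401) = 1.30492/1.36247192 = 0.95776.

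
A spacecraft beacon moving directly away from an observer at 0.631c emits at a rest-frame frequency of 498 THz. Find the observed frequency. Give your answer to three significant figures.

237 THz

Relativistic Doppler (source moving away): f_obs = f_src · √((1−β)/(1+β)).
With β = 0.631: factor = √(0.369/1.631) = 0.47565.
f_obs = 498 × 0.47565 = 237 THz.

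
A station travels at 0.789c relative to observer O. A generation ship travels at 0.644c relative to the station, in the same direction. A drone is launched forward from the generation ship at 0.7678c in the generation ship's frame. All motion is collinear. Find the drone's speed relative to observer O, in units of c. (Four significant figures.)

0.9933c

First combine the drone and generation ship (S''→S'): u₁ = (0.7678 + 0.644)/(1 + 0.7678×0.644) = 1.4118/1.4944632 = 0.94469.
Then combine with the station (S'→S): u = (0.94469 + 0.789)/(1 + 0.94469×0.789) = 1.73369/1.74536041 = 0.99331.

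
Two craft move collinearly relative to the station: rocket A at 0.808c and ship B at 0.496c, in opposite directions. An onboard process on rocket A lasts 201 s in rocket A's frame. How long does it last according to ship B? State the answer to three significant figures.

550 s

Transform rocket A's velocity into ship B's frame: (0.808 + 0.496)/(1 + 0.808·0.496) = 1.304/1.400768, so the relative speed is 0.93092c.
At |u| = 0.93092c, γ = (1 − 0.866612)^(−1/2) = 2.7381.
The clock on rocket A records proper time, so ship B measures Δt = γΔτ = 2.7381 × 201 = 550 s.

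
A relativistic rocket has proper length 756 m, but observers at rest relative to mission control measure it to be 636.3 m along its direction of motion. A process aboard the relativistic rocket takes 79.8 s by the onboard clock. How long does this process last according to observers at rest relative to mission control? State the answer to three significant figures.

From L = L₀/γ: γ = 756/636.3 = 1.18812.
Δt = γΔτ = 1.18812 × 79.8 = 94.8 s.

94.8 s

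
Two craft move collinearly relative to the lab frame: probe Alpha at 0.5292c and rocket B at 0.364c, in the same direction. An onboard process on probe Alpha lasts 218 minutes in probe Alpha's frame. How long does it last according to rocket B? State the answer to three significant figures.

223 minutes

Transform probe Alpha's velocity into rocket B's frame: (0.5292 − 0.364)/(1 − 0.5292·0.364) = 0.1652/0.8073712, so the relative speed is 0.20461c.
At |u| = 0.20461c, γ = (1 − 0.0418653)^(−1/2) = 1.0216.
Probe Alpha's interval is proper; time dilation gives Δt_B = γΔτ = 1.0216 × 218 minutes = 223 minutes.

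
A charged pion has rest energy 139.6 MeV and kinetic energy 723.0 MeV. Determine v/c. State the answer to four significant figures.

0.9868

K = (γ−1)mc², so γ = 1 + 723.0/139.6 = 6.1791.
Then v/c = √(1 − γ⁻²) = √(1 − 0.0261908) = √0.9738092 = 0.9868.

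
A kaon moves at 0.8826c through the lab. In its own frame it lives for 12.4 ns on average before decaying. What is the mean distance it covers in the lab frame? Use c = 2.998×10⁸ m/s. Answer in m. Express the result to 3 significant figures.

6.98 m

γ = 1/√(1 − β²) = 1/√(1 − 0.77898276) = 1/√0.22101724 = 1/0.470125 = 2.1271.
Lab-frame lifetime: Δt = γτ = 2.1271 × 12.4 ns = 26.376 ns.
Distance: d = vΔt = 0.8826 × 2.998×10⁸ m/s × 2.6376×10^-8 s = 6.98 m.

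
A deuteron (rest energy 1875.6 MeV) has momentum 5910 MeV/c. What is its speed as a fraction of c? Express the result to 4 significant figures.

βγ = pc/(mc²) = 5910/1875.6 = 3.151.
Since γ² = 1 + (βγ)² = 10.9288, γ = √10.9288 = 3.30587, and β = (βγ)/γ = 3.151/3.30587 = 0.9532.

0.9532c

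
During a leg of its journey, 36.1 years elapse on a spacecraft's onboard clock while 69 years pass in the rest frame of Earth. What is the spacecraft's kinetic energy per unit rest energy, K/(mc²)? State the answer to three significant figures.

The time-dilation ratio gives γ = 69/36.1 = 1.91136.
K/(mc²) = γ − 1 = 1.91136 − 1 = 0.911.

0.911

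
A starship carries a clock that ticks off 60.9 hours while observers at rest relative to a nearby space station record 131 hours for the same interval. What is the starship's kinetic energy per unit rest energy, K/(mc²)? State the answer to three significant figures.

1.15

The time-dilation ratio gives γ = 131/60.9 = 2.15107.
K/(mc²) = γ − 1 = 2.15107 − 1 = 1.15.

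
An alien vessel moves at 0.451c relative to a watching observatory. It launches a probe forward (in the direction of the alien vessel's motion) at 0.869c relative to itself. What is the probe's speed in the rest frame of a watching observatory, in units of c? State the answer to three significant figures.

Relativistic velocity addition: u = (u' + v)/(1 + u'v/c²), with u' = 0.869c and v = 0.451c.
Numerator: 0.869 + 0.451 = 1.32. Denominator: 1 + (0.869)(0.451) = 1.391919.
u = 1.32/1.391919 = 0.94833, so the speed is 0.948c.

0.948c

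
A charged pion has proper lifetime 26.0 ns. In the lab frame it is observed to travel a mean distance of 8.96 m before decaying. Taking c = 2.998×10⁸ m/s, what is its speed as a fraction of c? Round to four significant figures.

0.7545c

Let x = d/(cτ) = 8.960 m / (2.998×10⁸ m/s × 2.600×10^-8 s) = 1.1495. Since d = βγcτ, x = βγ = β/√(1−β²).
Solving: β² = x²/(1+x²) = 1.32135/2.32135 = 0.569216, so β = 0.7545.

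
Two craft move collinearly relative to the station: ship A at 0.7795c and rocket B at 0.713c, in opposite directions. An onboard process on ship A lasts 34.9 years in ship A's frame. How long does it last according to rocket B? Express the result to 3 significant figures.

Speed of ship A in rocket B's frame: u = (v_A + v_B)/(1 + v_A v_B/c²) = (0.7795 + 0.713)/(1 + 0.7795×0.713) = 1.4925/1.5557835 = 0.95932; |u| = 0.95932c.
γ for this relative speed: γ = 1/√(1 − 0.920295) = 3.5421.
Ship A's interval is proper; time dilation gives Δt_B = γΔτ = 3.5421 × 34.9 years = 124 years.

124 years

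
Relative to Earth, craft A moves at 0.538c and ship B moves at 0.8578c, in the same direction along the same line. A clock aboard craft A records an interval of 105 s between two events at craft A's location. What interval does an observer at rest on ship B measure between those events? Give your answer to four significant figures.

130.5 s

Speed of craft A in ship B's frame: u = (v_A − v_B)/(1 − v_A v_B/c²) = (0.538 − 0.8578)/(1 − 0.538×0.8578) = −0.3198/0.5385036 = −0.59387; |u| = 0.59387c.
γ for this relative speed: γ = 1/√(1 − 0.352682) = 1.2429.
The clock on craft A records proper time, so ship B measures Δt = γΔτ = 1.2429 × 105 = 130.5 s.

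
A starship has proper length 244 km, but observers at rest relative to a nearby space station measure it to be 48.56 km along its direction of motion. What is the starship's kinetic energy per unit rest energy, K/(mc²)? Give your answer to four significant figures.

4.025

From L = L₀/γ: γ = 244/48.56 = 5.02471.
K/(mc²) = γ − 1 = 5.02471 − 1 = 4.025.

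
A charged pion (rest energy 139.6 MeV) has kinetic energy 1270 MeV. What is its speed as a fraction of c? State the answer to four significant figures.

K = (γ−1)mc², so γ = 1 + 1270/139.6 = 10.097.
Then v/c = √(1 − γ⁻²) = √(1 − 0.00980879) = √0.99019121 = 0.9951.

0.9951c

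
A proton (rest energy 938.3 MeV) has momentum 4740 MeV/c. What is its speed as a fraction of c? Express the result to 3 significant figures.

0.981c

βγ = pc/(mc²) = 4740/938.3 = 5.0517.
Since γ² = 1 + (βγ)² = 26.5197, γ = √26.5197 = 5.14973, and β = (βγ)/γ = 5.0517/5.14973 = 0.981.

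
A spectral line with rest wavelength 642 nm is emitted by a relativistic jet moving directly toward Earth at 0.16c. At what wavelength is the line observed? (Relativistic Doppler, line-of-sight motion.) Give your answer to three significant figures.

Relativistic Doppler for wavelength: λ_obs = λ_src · √((1−β)/(1+β)).
With β = 0.16: factor = √(0.84/1.16) = 0.85096.
λ_obs = 642 × 0.85096 = 546 nm.

546 nm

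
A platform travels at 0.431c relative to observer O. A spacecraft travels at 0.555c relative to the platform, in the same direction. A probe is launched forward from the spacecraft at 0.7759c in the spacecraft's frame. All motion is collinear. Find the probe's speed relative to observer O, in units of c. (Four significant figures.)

Apply u = (u'+v)/(1+u'v) twice. Probe in the platform frame: (0.7759+0.555)/(1+0.7759·0.555) = 1.3309/1.4306245 = 0.93029c.
That velocity, transformed to the rest frame of observer O: (0.93029+0.431)/(1+0.93029·0.431) = 1.36129/1.40095499 = 0.97169c.

0.9717c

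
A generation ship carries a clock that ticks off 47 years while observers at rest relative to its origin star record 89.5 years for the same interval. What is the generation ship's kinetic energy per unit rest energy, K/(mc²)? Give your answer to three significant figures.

0.904

From Δt = γΔτ: γ = 89.5/47 = 1.90426.
Since K = (γ−1)mc², K/(mc²) = 1.90426 − 1 = 0.904.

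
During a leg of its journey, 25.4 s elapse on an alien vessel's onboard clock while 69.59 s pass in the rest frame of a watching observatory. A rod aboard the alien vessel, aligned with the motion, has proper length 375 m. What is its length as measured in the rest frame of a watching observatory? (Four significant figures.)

136.9 m

From Δt = γΔτ: γ = 69.59/25.4 = 2.73976.
The rod contracts by the same γ: 375 m / 2.73976 = 136.9 m.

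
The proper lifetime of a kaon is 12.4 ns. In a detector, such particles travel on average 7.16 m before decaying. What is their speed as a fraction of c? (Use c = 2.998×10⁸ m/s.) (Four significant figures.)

0.8875c

Lab distance = (lab lifetime)·v = γτ·βc, so βγ = d/(cτ) = 7.160/(2.998×10⁸ × 1.240×10^-8) = 1.926.
With βγ = 1.926: γ² = 1 + (βγ)² = 4.70948, and β = (βγ)/γ = 1.926/2.17013 = 0.8875.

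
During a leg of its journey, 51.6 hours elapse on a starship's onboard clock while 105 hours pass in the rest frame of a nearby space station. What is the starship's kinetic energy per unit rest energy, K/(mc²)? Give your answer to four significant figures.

1.035

The time-dilation ratio gives γ = 105/51.6 = 2.03488.
Since K = (γ−1)mc², K/(mc²) = 2.03488 − 1 = 1.035.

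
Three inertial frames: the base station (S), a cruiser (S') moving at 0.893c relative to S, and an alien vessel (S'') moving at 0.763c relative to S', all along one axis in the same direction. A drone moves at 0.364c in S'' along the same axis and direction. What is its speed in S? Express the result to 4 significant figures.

First combine the drone and alien vessel (S''→S'): u₁ = (0.364 + 0.763)/(1 + 0.364×0.763) = 1.127/1.277732 = 0.88203.
Then combine with the cruiser (S'→S): u = (0.88203 + 0.893)/(1 + 0.88203×0.893) = 1.77503/1.78765279 = 0.99294.

0.9929c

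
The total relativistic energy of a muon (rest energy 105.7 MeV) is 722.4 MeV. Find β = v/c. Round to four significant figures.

γ = E/(mc²) = 722.4/105.7 = 6.8344.
β = √(1 − 1/γ²) = √(1 − 0.0214091) = √0.9785909 = 0.9892.

0.9892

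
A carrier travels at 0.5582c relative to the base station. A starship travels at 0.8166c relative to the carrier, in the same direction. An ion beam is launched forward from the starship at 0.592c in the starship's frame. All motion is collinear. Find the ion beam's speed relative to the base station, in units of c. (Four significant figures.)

Apply u = (u'+v)/(1+u'v) twice. Ion beam in the carrier frame: (0.592+0.8166)/(1+0.592·0.8166) = 1.4086/1.4834272 = 0.94956c.
That velocity, transformed to the rest frame of the base station: (0.94956+0.5582)/(1+0.94956·0.5582) = 1.50776/1.530044392 = 0.98544c.

0.9854c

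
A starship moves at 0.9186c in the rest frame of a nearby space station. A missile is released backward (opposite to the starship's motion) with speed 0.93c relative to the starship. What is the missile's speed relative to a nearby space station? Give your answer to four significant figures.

Relativistic velocity addition: u = (u' + v)/(1 + u'v/c²), with u' = −0.93c and v = 0.9186c.
Numerator: −0.93 + 0.9186 = −0.0114. Denominator: 1 + (−0.93)(0.9186) = 0.145702.
u = −0.0114/0.145702 = −0.078242, so the speed is 0.07824c.

0.07824c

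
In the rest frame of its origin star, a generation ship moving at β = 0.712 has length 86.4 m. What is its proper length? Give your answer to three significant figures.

γ = 1/√(1 − β²) = 1/√(1 − 0.506944) = 1/√0.493056 = 1/0.702179 = 1.4241.
Proper length: L₀ = γ·L = 1.4241 × 86.4 = 123 m.

123 m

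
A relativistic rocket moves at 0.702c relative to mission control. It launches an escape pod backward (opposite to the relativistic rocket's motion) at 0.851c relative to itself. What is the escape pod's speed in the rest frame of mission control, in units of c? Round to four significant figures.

Relativistic velocity addition: u = (u' + v)/(1 + u'v/c²), with u' = −0.851c and v = 0.702c.
Numerator: −0.851 + 0.702 = −0.149. Denominator: 1 + (−0.851)(0.702) = 0.402598.
u = −0.149/0.402598 = −0.3701, so the speed is 0.3701c.

0.3701c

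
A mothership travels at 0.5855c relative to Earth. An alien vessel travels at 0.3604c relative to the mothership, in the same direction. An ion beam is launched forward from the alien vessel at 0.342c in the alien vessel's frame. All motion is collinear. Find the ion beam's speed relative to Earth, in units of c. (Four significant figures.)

Compose velocities in two stages. Stage 1 (into S'): u₁ = (0.342+0.3604)/(1+0.342×0.3604) = 0.62532.
Stage 2 (into S): u = (0.62532+0.5855)/(1+0.62532×0.5855) = 0.88632, so the speed is 0.8863c.

0.8863c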